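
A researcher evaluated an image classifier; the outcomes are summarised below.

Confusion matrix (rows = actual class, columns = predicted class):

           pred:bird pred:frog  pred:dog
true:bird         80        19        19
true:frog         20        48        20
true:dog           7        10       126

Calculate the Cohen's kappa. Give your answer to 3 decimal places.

Observed agreement pₒ = trace/N = 254/349 = 0.7278
Expected agreement pₑ = Σ (rowᵢ·colᵢ)/N² = (118·107 + 88·77 + 143·165)/349² = 0.3530
κ = (pₒ − pₑ)/(1 − pₑ) = (0.7278 − 0.3530)/(1 − 0.3530) = 0.579

0.579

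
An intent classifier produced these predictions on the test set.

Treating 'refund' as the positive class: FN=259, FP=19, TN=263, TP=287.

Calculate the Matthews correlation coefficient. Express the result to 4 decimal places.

MCC = (TP·TN − FP·FN) / √((TP+FP)(TP+FN)(TN+FP)(TN+FN))
Numerator = 287·263 − 19·259 = 70560
Denominator = √(306·546·282·522) = √24594255504 = 156825.5576
MCC = 70560 / 156825.5576 = 0.4499

0.4499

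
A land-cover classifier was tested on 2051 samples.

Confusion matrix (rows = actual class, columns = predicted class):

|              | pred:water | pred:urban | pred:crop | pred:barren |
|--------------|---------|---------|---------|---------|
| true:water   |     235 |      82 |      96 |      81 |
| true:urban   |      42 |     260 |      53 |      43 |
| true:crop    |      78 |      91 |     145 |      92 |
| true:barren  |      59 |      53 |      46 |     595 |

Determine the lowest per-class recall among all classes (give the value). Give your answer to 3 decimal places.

0.357

Per-class recall (TP/(TP+FN)):
  water: TP=235, FN=82+96+81=259 → 235/494 = 0.4757
  urban: TP=260, FN=42+53+43=138 → 260/398 = 0.6533
  crop: TP=145, FN=78+91+92=261 → 145/406 = 0.3571
  barren: TP=595, FN=59+53+46=158 → 595/753 = 0.7902
Lowest is class 'crop' with recall = 0.357.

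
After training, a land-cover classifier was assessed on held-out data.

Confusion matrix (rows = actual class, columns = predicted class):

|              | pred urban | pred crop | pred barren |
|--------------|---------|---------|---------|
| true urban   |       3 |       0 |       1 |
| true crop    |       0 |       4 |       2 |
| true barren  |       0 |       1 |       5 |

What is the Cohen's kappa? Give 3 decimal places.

Observed agreement pₒ = trace/N = 12/16 = 0.7500
Expected agreement pₑ = Σ (rowᵢ·colᵢ)/N² = (4·3 + 6·5 + 6·8)/16² = 0.3516
κ = (pₒ − pₑ)/(1 − pₑ) = (0.7500 − 0.3516)/(1 − 0.3516) = 0.614

0.614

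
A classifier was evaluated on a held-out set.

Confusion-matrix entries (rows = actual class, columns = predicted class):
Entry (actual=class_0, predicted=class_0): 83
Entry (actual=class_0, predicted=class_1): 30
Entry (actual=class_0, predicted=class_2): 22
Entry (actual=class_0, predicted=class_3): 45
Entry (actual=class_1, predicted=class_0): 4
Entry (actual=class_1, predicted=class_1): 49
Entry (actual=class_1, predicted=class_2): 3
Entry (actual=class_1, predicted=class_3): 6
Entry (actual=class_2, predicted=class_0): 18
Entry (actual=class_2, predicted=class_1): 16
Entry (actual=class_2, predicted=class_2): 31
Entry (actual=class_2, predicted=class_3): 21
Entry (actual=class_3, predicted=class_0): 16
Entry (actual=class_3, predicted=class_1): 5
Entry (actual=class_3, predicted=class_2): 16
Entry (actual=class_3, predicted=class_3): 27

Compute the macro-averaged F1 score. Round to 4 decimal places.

0.4700

Per-class F1 score (2·TP/(2·TP+FP+FN)):
  class_0: TP=83, FP=4+18+16=38, FN=30+22+45=97 → 166/301 = 0.55150
  class_1: TP=49, FP=30+16+5=51, FN=4+3+6=13 → 98/162 = 0.60494
  class_2: TP=31, FP=22+3+16=41, FN=18+16+21=55 → 62/158 = 0.39241
  class_3: TP=27, FP=45+6+21=72, FN=16+5+16=37 → 54/163 = 0.33129
Macro-F1 score = mean = (0.55150 + 0.60494 + 0.39241 + 0.33129) / 4 = 0.4700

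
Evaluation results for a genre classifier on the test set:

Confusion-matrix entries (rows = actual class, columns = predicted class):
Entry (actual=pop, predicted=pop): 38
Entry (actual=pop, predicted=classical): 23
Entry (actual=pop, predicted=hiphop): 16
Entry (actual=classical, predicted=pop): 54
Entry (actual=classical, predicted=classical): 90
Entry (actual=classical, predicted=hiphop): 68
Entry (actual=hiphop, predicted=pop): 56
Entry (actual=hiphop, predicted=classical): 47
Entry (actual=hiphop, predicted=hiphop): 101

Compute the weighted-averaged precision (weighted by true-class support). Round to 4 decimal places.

0.5079

Per-class precision (TP/(TP+FP)):
  pop: TP=38, FP=54+56=110 → 38/148 = 0.25676
  classical: TP=90, FP=23+47=70 → 90/160 = 0.56250
  hiphop: TP=101, FP=16+68=84 → 101/185 = 0.54595
Weighted-precision = Σ (supportᵢ/N)·precisionᵢ with N=493: (77/493)·0.25676 + (212/493)·0.56250 + (204/493)·0.54595 = 0.5079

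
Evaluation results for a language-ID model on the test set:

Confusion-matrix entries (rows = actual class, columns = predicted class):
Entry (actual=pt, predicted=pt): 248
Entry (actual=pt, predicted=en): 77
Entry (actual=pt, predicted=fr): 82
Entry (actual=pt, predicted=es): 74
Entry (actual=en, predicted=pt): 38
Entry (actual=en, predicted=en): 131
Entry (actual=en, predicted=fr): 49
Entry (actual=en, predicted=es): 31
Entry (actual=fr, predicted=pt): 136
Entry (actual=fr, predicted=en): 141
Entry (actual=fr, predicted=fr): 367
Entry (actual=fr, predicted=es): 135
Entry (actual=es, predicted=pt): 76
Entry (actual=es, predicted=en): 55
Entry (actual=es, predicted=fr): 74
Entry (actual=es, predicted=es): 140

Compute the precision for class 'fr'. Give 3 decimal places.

Take TP from the diagonal, FP from the rest of the 'fr' prediction marginal, FN from the rest of the 'fr' actual marginal.
precision = TP/(TP+FP).
fr: TP=367, FP=82+49+74=205 → 367/572 = 0.6416

0.642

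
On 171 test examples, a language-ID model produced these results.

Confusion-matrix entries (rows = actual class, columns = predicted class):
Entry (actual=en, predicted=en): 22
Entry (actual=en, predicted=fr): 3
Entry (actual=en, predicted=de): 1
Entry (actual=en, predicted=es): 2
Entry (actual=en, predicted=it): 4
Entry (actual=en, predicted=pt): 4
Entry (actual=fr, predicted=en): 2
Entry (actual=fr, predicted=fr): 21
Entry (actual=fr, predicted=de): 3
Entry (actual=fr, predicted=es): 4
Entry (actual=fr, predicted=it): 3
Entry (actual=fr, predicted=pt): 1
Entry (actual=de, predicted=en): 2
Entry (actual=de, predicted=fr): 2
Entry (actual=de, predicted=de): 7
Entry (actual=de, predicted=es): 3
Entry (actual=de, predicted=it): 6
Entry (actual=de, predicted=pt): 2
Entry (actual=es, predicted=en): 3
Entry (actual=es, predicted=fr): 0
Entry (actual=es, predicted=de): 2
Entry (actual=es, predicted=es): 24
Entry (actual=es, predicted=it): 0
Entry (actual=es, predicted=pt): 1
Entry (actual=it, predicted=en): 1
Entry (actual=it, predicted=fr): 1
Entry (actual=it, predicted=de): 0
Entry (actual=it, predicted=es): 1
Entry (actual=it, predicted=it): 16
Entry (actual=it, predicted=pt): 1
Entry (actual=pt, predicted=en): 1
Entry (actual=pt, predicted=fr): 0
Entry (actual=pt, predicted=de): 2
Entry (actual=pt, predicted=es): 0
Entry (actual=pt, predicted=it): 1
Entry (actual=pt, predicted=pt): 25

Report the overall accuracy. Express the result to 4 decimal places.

0.6725

Accuracy = trace / total = (22+21+7+24+16+25=115) / 171 = 115/171 = 0.6725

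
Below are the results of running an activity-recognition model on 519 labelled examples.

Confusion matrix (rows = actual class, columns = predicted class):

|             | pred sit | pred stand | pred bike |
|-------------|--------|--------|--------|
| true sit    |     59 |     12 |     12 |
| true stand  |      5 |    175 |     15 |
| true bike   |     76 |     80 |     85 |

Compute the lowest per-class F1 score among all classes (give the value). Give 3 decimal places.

0.482

Per-class F1 score (2·TP/(2·TP+FP+FN)):
  sit: TP=59, FP=5+76=81, FN=12+12=24 → 118/223 = 0.5291
  stand: TP=175, FP=12+80=92, FN=5+15=20 → 350/462 = 0.7576
  bike: TP=85, FP=12+15=27, FN=76+80=156 → 170/353 = 0.4816
Lowest is class 'bike' with F1 score = 0.482.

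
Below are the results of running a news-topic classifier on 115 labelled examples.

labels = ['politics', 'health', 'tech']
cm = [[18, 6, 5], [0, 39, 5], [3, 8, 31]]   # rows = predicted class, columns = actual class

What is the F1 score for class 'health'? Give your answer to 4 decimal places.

0.8041

Treat 'health' as positive and all other classes as negative.
F1 score = 2·TP/(2·TP+FP+FN).
health: TP=39, FP=0+5=5, FN=6+8=14 → 78/97 = 0.80412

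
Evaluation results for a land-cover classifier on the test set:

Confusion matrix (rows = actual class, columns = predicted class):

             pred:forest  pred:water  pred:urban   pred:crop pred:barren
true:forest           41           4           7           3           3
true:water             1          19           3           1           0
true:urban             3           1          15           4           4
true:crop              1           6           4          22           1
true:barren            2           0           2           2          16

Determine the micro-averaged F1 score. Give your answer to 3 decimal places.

0.685

Micro-averaging pools counts across classes: ΣTP=113, ΣFP=52, ΣFN=52.
Micro-F1 score = 2·TP/(2·TP+FP+FN) on pooled counts = 0.685 (equals overall accuracy in single-label multiclass).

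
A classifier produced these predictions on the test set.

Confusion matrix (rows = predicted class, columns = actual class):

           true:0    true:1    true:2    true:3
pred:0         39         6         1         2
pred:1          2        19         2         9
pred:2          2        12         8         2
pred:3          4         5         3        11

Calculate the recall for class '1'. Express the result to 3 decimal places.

Treat '1' as positive and all other classes as negative.
recall = TP/(TP+FN).
1: TP=19, FN=6+12+5=23 → 19/42 = 0.4524

0.452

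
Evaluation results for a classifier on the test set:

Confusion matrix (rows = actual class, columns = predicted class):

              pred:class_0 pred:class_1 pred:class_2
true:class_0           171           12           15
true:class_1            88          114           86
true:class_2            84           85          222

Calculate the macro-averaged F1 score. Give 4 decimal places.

0.5703

Per-class F1 score (2·TP/(2·TP+FP+FN)):
  class_0: TP=171, FP=88+84=172, FN=12+15=27 → 342/541 = 0.63216
  class_1: TP=114, FP=12+85=97, FN=88+86=174 → 228/499 = 0.45691
  class_2: TP=222, FP=15+86=101, FN=84+85=169 → 444/714 = 0.62185
Macro-F1 score = mean = (0.63216 + 0.45691 + 0.62185) / 3 = 0.5703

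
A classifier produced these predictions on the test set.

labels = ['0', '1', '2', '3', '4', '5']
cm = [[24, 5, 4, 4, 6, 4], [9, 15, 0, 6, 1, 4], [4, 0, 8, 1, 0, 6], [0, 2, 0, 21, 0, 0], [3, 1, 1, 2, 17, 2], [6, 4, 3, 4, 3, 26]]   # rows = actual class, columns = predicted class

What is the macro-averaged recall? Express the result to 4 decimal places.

0.5821

Per-class recall (TP/(TP+FN)):
  0: TP=24, FN=5+4+4+6+4=23 → 24/47 = 0.51064
  1: TP=15, FN=9+0+6+1+4=20 → 15/35 = 0.42857
  2: TP=8, FN=4+0+1+0+6=11 → 8/19 = 0.42105
  3: TP=21, FN=0+2+0+0+0=2 → 21/23 = 0.91304
  4: TP=17, FN=3+1+1+2+2=9 → 17/26 = 0.65385
  5: TP=26, FN=6+4+3+4+3=20 → 26/46 = 0.56522
Macro-recall = mean = (0.51064 + 0.42857 + 0.42105 + 0.91304 + 0.65385 + 0.56522) / 6 = 0.5821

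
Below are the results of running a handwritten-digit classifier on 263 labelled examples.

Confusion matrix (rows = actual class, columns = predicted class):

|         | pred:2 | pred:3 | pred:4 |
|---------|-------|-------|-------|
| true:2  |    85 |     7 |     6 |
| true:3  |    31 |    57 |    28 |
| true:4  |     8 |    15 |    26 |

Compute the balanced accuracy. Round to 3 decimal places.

Balanced accuracy = mean of per-class recall.
  2: recall = 85/98 = 0.8673
  3: recall = 57/116 = 0.4914
  4: recall = 26/49 = 0.5306
Mean = (0.8673 + 0.4914 + 0.5306) / 3 = 0.630

0.630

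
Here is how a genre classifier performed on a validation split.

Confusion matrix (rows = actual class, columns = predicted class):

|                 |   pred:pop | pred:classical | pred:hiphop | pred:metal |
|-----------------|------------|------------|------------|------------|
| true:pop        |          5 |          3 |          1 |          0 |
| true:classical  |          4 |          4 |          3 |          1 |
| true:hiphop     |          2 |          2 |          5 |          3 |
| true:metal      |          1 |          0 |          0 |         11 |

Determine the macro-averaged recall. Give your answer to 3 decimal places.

Per-class recall (TP/(TP+FN)):
  pop: TP=5, FN=3+1+0=4 → 5/9 = 0.5556
  classical: TP=4, FN=4+3+1=8 → 4/12 = 0.3333
  hiphop: TP=5, FN=2+2+3=7 → 5/12 = 0.4167
  metal: TP=11, FN=1+0+0=1 → 11/12 = 0.9167
Macro-recall = mean = (0.5556 + 0.3333 + 0.4167 + 0.9167) / 4 = 0.556

0.556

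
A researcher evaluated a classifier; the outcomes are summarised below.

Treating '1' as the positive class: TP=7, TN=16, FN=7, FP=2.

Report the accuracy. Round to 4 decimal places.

0.7188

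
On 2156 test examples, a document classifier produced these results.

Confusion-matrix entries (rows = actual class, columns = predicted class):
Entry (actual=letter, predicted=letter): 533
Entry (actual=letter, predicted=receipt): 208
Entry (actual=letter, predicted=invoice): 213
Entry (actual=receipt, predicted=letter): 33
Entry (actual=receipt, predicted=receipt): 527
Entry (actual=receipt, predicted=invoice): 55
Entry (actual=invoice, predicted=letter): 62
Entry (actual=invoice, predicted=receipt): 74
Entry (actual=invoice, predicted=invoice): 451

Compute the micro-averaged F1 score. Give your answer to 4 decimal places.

0.7008

Micro-averaging pools counts across classes: ΣTP=1511, ΣFP=645, ΣFN=645.
Micro-F1 score = 2·TP/(2·TP+FP+FN) on pooled counts = 0.7008 (equals overall accuracy in single-label multiclass).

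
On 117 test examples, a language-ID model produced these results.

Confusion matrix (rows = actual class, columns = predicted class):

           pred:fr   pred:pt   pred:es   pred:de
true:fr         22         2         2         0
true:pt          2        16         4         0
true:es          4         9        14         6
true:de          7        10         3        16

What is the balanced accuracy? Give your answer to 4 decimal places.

0.6105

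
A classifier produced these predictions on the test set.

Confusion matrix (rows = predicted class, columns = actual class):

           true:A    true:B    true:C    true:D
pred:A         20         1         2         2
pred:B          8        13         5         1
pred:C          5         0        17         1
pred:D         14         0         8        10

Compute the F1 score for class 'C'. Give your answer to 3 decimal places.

0.618

F1 score = 2·TP/(2·TP+FP+FN).
C: TP=17, FP=5+0+1=6, FN=2+5+8=15 → 34/55 = 0.6182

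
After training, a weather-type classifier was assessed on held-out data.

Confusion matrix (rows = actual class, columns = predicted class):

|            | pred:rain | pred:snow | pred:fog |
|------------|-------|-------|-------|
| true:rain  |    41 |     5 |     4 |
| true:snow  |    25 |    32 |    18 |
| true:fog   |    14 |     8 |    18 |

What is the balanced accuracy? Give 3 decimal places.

0.566

Balanced accuracy = mean of per-class recall.
  rain: recall = 41/50 = 0.8200
  snow: recall = 32/75 = 0.4267
  fog: recall = 18/40 = 0.4500
Mean = (0.8200 + 0.4267 + 0.4500) / 3 = 0.566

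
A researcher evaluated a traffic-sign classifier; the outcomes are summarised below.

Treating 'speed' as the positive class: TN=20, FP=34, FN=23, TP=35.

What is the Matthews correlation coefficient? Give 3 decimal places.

MCC = (TP·TN − FP·FN) / √((TP+FP)(TP+FN)(TN+FP)(TN+FN))
Numerator = 35·20 − 34·23 = -82
Denominator = √(69·58·54·43) = √9292644 = 3048.3838
MCC = -82 / 3048.3838 = -0.027

-0.027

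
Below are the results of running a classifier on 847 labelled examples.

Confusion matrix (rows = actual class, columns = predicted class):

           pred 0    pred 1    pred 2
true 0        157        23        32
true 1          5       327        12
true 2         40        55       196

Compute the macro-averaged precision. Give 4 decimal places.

0.8004

Per-class precision (TP/(TP+FP)):
  0: TP=157, FP=5+40=45 → 157/202 = 0.77723
  1: TP=327, FP=23+55=78 → 327/405 = 0.80741
  2: TP=196, FP=32+12=44 → 196/240 = 0.81667
Macro-precision = mean = (0.77723 + 0.80741 + 0.81667) / 3 = 0.8004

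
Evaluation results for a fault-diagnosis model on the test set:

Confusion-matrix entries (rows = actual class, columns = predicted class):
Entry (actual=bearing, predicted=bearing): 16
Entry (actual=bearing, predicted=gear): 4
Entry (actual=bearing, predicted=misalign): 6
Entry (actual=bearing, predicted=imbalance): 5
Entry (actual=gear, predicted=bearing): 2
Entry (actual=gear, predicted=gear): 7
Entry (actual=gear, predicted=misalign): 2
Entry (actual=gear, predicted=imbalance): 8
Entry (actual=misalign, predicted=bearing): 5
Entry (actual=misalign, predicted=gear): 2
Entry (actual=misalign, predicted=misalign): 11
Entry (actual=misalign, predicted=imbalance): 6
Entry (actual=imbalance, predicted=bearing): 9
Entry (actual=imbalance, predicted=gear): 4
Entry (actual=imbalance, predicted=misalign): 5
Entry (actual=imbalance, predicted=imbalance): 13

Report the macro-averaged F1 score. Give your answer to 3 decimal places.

0.442

Per-class F1 score (2·TP/(2·TP+FP+FN)):
  bearing: TP=16, FP=2+5+9=16, FN=4+6+5=15 → 32/63 = 0.5079
  gear: TP=7, FP=4+2+4=10, FN=2+2+8=12 → 14/36 = 0.3889
  misalign: TP=11, FP=6+2+5=13, FN=5+2+6=13 → 22/48 = 0.4583
  imbalance: TP=13, FP=5+8+6=19, FN=9+4+5=18 → 26/63 = 0.4127
Macro-F1 score = mean = (0.5079 + 0.3889 + 0.4583 + 0.4127) / 4 = 0.442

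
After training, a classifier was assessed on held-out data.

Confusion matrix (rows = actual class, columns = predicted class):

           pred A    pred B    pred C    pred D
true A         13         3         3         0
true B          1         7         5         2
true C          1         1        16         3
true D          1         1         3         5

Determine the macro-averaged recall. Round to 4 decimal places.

Per-class recall (TP/(TP+FN)):
  A: TP=13, FN=3+3+0=6 → 13/19 = 0.68421
  B: TP=7, FN=1+5+2=8 → 7/15 = 0.46667
  C: TP=16, FN=1+1+3=5 → 16/21 = 0.76190
  D: TP=5, FN=1+1+3=5 → 5/10 = 0.50000
Macro-recall = mean = (0.68421 + 0.46667 + 0.76190 + 0.50000) / 4 = 0.6032

0.6032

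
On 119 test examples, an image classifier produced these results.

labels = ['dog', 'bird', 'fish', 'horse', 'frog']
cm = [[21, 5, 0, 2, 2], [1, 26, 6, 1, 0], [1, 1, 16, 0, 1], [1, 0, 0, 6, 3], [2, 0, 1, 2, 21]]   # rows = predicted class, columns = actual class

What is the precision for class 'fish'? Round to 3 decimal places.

0.842

precision = TP/(TP+FP).
fish: TP=16, FP=1+1+0+1=3 → 16/19 = 0.8421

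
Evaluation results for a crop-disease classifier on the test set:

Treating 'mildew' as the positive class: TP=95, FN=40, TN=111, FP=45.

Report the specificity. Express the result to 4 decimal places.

Specificity = TN/(TN+FP) = 111/(111+45) = 0.7115

0.7115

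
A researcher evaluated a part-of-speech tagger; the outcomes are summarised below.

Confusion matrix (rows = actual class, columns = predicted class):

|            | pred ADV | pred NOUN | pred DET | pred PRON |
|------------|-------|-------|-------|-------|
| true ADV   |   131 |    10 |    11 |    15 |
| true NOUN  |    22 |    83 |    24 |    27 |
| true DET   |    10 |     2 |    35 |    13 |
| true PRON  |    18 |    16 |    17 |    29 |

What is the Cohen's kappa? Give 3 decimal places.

0.447

Observed agreement pₒ = trace/N = 278/463 = 0.6004
Expected agreement pₑ = Σ (rowᵢ·colᵢ)/N² = (167·181 + 156·111 + 60·87 + 80·84)/463² = 0.2775
κ = (pₒ − pₑ)/(1 − pₑ) = (0.6004 − 0.2775)/(1 − 0.2775) = 0.447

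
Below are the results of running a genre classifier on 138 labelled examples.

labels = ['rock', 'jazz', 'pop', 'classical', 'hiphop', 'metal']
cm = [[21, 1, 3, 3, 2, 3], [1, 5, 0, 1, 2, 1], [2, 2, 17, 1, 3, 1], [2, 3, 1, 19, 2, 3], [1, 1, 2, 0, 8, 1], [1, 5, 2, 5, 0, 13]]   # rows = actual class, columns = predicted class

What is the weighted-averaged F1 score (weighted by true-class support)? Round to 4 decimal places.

0.6094

Per-class F1 score (2·TP/(2·TP+FP+FN)):
  rock: TP=21, FP=1+2+2+1+1=7, FN=1+3+3+2+3=12 → 42/61 = 0.68852
  jazz: TP=5, FP=1+2+3+1+5=12, FN=1+0+1+2+1=5 → 10/27 = 0.37037
  pop: TP=17, FP=3+0+1+2+2=8, FN=2+2+1+3+1=9 → 34/51 = 0.66667
  classical: TP=19, FP=3+1+1+0+5=10, FN=2+3+1+2+3=11 → 38/59 = 0.64407
  hiphop: TP=8, FP=2+2+3+2+0=9, FN=1+1+2+0+1=5 → 16/30 = 0.53333
  metal: TP=13, FP=3+1+1+3+1=9, FN=1+5+2+5+0=13 → 26/48 = 0.54167
Weighted-F1 score = Σ (supportᵢ/N)·F1 scoreᵢ with N=138: (33/138)·0.68852 + (10/138)·0.37037 + (26/138)·0.66667 + (30/138)·0.64407 + (13/138)·0.53333 + (26/138)·0.54167 = 0.6094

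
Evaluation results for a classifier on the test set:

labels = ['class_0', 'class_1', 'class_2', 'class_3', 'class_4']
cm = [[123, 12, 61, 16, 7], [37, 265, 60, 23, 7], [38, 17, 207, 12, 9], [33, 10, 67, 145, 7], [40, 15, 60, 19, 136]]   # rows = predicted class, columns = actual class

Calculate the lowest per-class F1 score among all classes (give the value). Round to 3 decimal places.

Per-class F1 score (2·TP/(2·TP+FP+FN)):
  class_0: TP=123, FP=12+61+16+7=96, FN=37+38+33+40=148 → 246/490 = 0.5020
  class_1: TP=265, FP=37+60+23+7=127, FN=12+17+10+15=54 → 530/711 = 0.7454
  class_2: TP=207, FP=38+17+12+9=76, FN=61+60+67+60=248 → 414/738 = 0.5610
  class_3: TP=145, FP=33+10+67+7=117, FN=16+23+12+19=70 → 290/477 = 0.6080
  class_4: TP=136, FP=40+15+60+19=134, FN=7+7+9+7=30 → 272/436 = 0.6239
Lowest is class 'class_0' with F1 score = 0.502.

0.502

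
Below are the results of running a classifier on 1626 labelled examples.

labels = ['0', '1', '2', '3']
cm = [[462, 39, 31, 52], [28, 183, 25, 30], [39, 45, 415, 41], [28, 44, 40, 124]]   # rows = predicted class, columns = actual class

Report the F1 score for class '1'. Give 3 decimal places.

F1 score = 2·TP/(2·TP+FP+FN).
1: TP=183, FP=28+25+30=83, FN=39+45+44=128 → 366/577 = 0.6343

0.634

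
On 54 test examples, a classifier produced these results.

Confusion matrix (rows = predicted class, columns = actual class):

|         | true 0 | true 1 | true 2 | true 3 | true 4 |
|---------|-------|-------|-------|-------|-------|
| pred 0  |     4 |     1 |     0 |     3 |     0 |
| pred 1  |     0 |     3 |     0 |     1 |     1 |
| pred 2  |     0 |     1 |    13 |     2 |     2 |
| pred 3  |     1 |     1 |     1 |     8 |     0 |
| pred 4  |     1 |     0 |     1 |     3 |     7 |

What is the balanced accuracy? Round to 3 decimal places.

0.641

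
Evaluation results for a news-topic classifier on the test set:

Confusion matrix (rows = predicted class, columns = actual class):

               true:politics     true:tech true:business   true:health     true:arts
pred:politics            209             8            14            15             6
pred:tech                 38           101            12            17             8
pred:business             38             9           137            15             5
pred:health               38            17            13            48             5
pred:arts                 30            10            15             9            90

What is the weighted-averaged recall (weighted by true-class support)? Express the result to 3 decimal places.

Per-class recall (TP/(TP+FN)):
  politics: TP=209, FN=38+38+38+30=144 → 209/353 = 0.5921
  tech: TP=101, FN=8+9+17+10=44 → 101/145 = 0.6966
  business: TP=137, FN=14+12+13+15=54 → 137/191 = 0.7173
  health: TP=48, FN=15+17+15+9=56 → 48/104 = 0.4615
  arts: TP=90, FN=6+8+5+5=24 → 90/114 = 0.7895
Weighted-recall = Σ (supportᵢ/N)·recallᵢ with N=907: (353/907)·0.5921 + (145/907)·0.6966 + (191/907)·0.7173 + (104/907)·0.4615 + (114/907)·0.7895 = 0.645

0.645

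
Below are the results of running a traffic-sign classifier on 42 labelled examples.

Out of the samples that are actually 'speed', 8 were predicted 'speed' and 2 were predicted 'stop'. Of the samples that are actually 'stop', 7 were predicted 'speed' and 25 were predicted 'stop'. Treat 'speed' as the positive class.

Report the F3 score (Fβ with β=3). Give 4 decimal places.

Fβ = (1+β²)·TP / ((1+β²)·TP + β²·FN + FP), with β²=9
= 10·8 / (10·8 + 9·2 + 7) = 0.7619

0.7619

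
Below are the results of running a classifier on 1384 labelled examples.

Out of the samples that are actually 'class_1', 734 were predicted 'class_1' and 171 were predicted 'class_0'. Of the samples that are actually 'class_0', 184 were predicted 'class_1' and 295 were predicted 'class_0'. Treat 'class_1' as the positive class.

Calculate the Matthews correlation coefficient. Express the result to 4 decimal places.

0.4298

MCC = (TP·TN − FP·FN) / √((TP+FP)(TP+FN)(TN+FP)(TN+FN))
Numerator = 734·295 − 184·171 = 185066
Denominator = √(918·905·479·466) = √185443959060 = 430632.0460
MCC = 185066 / 430632.0460 = 0.4298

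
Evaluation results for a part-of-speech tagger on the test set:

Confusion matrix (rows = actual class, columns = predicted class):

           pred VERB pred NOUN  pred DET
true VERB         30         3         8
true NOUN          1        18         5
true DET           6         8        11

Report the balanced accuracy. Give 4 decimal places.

0.6406

Balanced accuracy = mean of per-class recall.
  VERB: recall = 30/41 = 0.73171
  NOUN: recall = 18/24 = 0.75000
  DET: recall = 11/25 = 0.44000
Mean = (0.73171 + 0.75000 + 0.44000) / 3 = 0.6406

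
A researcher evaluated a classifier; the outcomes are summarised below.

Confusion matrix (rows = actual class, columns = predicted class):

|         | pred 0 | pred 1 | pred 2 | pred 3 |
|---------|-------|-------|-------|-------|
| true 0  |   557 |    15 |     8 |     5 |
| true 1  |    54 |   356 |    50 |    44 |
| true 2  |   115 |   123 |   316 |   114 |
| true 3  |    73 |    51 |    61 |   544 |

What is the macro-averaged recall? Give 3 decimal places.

0.719

Per-class recall (TP/(TP+FN)):
  0: TP=557, FN=15+8+5=28 → 557/585 = 0.9521
  1: TP=356, FN=54+50+44=148 → 356/504 = 0.7063
  2: TP=316, FN=115+123+114=352 → 316/668 = 0.4731
  3: TP=544, FN=73+51+61=185 → 544/729 = 0.7462
Macro-recall = mean = (0.9521 + 0.7063 + 0.4731 + 0.7462) / 4 = 0.719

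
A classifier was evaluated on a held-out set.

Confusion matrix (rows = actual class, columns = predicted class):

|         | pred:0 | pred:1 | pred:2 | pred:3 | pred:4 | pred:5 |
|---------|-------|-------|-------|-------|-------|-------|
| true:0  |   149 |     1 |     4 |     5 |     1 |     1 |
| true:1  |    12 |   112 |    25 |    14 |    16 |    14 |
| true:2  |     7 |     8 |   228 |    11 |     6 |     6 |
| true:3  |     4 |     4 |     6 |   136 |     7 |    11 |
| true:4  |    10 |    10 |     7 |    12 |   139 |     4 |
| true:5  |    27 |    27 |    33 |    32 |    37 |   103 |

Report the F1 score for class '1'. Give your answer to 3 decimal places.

0.631

F1 score = 2·TP/(2·TP+FP+FN).
1: TP=112, FP=1+8+4+10+27=50, FN=12+25+14+16+14=81 → 224/355 = 0.6310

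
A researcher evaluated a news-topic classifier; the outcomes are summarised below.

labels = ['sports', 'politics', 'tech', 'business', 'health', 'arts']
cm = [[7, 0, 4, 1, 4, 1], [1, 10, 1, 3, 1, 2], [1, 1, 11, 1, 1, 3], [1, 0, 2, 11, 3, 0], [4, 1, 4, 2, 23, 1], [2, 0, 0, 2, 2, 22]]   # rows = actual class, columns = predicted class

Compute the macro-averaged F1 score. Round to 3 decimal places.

Per-class F1 score (2·TP/(2·TP+FP+FN)):
  sports: TP=7, FP=1+1+1+4+2=9, FN=0+4+1+4+1=10 → 14/33 = 0.4242
  politics: TP=10, FP=0+1+0+1+0=2, FN=1+1+3+1+2=8 → 20/30 = 0.6667
  tech: TP=11, FP=4+1+2+4+0=11, FN=1+1+1+1+3=7 → 22/40 = 0.5500
  business: TP=11, FP=1+3+1+2+2=9, FN=1+0+2+3+0=6 → 22/37 = 0.5946
  health: TP=23, FP=4+1+1+3+2=11, FN=4+1+4+2+1=12 → 46/69 = 0.6667
  arts: TP=22, FP=1+2+3+0+1=7, FN=2+0+0+2+2=6 → 44/57 = 0.7719
Macro-F1 score = mean = (0.4242 + 0.6667 + 0.5500 + 0.5946 + 0.6667 + 0.7719) / 6 = 0.612

0.612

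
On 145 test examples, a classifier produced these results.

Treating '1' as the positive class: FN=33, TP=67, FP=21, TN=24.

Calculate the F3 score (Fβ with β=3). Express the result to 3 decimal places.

0.678

Fβ = (1+β²)·TP / ((1+β²)·TP + β²·FN + FP), with β²=9
= 10·67 / (10·67 + 9·33 + 21) = 0.678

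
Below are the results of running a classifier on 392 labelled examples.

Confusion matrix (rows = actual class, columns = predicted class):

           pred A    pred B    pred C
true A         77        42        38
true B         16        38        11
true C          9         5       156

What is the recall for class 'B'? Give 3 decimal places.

0.585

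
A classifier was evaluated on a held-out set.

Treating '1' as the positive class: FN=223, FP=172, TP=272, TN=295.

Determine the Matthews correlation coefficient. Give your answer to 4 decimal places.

0.1816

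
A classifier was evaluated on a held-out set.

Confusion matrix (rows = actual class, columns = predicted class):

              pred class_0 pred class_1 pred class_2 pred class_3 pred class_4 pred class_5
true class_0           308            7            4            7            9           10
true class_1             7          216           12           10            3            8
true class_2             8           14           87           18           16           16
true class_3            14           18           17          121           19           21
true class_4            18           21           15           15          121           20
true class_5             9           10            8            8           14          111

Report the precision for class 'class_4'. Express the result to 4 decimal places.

precision = TP/(TP+FP).
class_4: TP=121, FP=9+3+16+19+14=61 → 121/182 = 0.66484

0.6648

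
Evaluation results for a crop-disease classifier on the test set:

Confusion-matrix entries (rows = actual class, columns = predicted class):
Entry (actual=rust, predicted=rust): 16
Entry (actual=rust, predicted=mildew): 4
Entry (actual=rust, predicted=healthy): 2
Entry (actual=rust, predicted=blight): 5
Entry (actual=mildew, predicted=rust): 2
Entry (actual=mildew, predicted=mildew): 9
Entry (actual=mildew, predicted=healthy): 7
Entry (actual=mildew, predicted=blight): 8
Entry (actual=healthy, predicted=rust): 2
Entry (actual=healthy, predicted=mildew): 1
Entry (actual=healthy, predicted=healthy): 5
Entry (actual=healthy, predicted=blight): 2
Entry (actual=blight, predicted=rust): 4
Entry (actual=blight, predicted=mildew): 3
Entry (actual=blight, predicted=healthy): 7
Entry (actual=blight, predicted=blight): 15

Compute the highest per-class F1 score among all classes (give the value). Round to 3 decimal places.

0.627

Per-class F1 score (2·TP/(2·TP+FP+FN)):
  rust: TP=16, FP=2+2+4=8, FN=4+2+5=11 → 32/51 = 0.6275
  mildew: TP=9, FP=4+1+3=8, FN=2+7+8=17 → 18/43 = 0.4186
  healthy: TP=5, FP=2+7+7=16, FN=2+1+2=5 → 10/31 = 0.3226
  blight: TP=15, FP=5+8+2=15, FN=4+3+7=14 → 30/59 = 0.5085
Highest is class 'rust' with F1 score = 0.627.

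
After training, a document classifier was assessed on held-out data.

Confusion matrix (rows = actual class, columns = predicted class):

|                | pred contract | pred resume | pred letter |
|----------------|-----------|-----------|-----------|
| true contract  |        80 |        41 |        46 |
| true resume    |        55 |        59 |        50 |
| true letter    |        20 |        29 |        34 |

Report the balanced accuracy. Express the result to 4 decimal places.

0.4161

Balanced accuracy = mean of per-class recall.
  contract: recall = 80/167 = 0.47904
  resume: recall = 59/164 = 0.35976
  letter: recall = 34/83 = 0.40964
Mean = (0.47904 + 0.35976 + 0.40964) / 3 = 0.4161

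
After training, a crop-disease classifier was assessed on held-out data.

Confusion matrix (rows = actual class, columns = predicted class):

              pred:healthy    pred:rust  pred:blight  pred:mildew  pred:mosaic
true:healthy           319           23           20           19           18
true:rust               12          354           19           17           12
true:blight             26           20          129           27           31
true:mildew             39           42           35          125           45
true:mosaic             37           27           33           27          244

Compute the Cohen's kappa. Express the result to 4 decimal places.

Observed agreement pₒ = trace/N = 1171/1700 = 0.68882
Expected agreement pₑ = Σ (rowᵢ·colᵢ)/N² = (399·433 + 414·466 + 233·236 + 286·215 + 368·350)/1700² = 0.21141
κ = (pₒ − pₑ)/(1 − pₑ) = (0.68882 − 0.21141)/(1 − 0.21141) = 0.6054

0.6054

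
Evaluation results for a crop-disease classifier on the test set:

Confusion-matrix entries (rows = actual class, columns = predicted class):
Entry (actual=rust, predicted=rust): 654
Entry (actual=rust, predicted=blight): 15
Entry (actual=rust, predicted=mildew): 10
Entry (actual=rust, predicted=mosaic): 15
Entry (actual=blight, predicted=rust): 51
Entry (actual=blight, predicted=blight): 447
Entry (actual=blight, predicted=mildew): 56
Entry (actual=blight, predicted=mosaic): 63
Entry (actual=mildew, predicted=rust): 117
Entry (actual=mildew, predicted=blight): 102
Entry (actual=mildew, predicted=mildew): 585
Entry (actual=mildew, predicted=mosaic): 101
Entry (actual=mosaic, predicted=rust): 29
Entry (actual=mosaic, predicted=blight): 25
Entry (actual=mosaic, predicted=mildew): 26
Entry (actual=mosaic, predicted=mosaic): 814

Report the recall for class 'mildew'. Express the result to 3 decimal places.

0.646

Take TP from the diagonal, FP from the rest of the 'mildew' prediction marginal, FN from the rest of the 'mildew' actual marginal.
recall = TP/(TP+FN).
mildew: TP=585, FN=117+102+101=320 → 585/905 = 0.6464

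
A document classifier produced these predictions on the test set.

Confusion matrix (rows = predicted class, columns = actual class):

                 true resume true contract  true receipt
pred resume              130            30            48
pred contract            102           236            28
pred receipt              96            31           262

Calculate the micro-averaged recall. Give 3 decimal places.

Micro-averaging pools counts across classes: ΣTP=628, ΣFP=335, ΣFN=335.
Micro-recall = TP/(TP+FN) on pooled counts = 0.652 (equals overall accuracy in single-label multiclass).

0.652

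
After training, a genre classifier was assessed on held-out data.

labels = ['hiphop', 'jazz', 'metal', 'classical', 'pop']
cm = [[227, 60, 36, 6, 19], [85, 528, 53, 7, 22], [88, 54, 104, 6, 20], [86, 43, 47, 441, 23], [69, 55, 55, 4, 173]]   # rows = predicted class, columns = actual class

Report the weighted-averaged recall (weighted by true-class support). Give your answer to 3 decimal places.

0.637

Per-class recall (TP/(TP+FN)):
  hiphop: TP=227, FN=85+88+86+69=328 → 227/555 = 0.4090
  jazz: TP=528, FN=60+54+43+55=212 → 528/740 = 0.7135
  metal: TP=104, FN=36+53+47+55=191 → 104/295 = 0.3525
  classical: TP=441, FN=6+7+6+4=23 → 441/464 = 0.9504
  pop: TP=173, FN=19+22+20+23=84 → 173/257 = 0.6732
Weighted-recall = Σ (supportᵢ/N)·recallᵢ with N=2311: (555/2311)·0.4090 + (740/2311)·0.7135 + (295/2311)·0.3525 + (464/2311)·0.9504 + (257/2311)·0.6732 = 0.637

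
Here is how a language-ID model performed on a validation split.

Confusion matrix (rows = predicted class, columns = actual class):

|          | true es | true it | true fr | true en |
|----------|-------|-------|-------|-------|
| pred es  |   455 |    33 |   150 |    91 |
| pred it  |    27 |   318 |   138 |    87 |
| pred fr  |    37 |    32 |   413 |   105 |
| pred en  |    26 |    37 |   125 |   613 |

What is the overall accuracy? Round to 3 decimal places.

Accuracy = trace / total = (455+318+413+613=1799) / 2687 = 1799/2687 = 0.670

0.670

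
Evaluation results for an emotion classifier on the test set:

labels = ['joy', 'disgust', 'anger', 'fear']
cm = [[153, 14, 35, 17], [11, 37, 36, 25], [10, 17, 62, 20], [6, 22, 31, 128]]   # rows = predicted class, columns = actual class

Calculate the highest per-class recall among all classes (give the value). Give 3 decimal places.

0.850

Per-class recall (TP/(TP+FN)):
  joy: TP=153, FN=11+10+6=27 → 153/180 = 0.8500
  disgust: TP=37, FN=14+17+22=53 → 37/90 = 0.4111
  anger: TP=62, FN=35+36+31=102 → 62/164 = 0.3780
  fear: TP=128, FN=17+25+20=62 → 128/190 = 0.6737
Highest is class 'joy' with recall = 0.850.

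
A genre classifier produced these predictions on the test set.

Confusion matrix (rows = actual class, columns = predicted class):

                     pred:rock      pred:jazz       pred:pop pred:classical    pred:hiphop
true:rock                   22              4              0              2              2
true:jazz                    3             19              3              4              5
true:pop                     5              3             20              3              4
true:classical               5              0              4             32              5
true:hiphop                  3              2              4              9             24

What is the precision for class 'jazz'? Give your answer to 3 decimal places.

0.679

Treat 'jazz' as positive and all other classes as negative.
precision = TP/(TP+FP).
jazz: TP=19, FP=4+3+0+2=9 → 19/28 = 0.6786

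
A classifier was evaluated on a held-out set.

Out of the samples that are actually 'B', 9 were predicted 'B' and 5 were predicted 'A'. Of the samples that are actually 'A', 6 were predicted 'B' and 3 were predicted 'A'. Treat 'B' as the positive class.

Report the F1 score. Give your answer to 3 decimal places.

0.621

Precision = TP/(TP+FP) = 9/15 = 0.6000
Recall = TP/(TP+FN) = 9/14 = 0.6429
F1 = 2·TP/(2·TP+FP+FN) = 18/29 = 0.621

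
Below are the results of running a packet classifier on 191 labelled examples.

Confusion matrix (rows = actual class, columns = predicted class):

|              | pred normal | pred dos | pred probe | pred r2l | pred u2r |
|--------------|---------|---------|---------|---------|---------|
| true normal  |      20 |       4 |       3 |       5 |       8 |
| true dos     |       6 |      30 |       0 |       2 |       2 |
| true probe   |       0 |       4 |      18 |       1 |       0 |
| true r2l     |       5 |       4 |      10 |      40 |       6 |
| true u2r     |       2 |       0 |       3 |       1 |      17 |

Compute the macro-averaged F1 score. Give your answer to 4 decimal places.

0.6440

Per-class F1 score (2·TP/(2·TP+FP+FN)):
  normal: TP=20, FP=6+0+5+2=13, FN=4+3+5+8=20 → 40/73 = 0.54795
  dos: TP=30, FP=4+4+4+0=12, FN=6+0+2+2=10 → 60/82 = 0.73171
  probe: TP=18, FP=3+0+10+3=16, FN=0+4+1+0=5 → 36/57 = 0.63158
  r2l: TP=40, FP=5+2+1+1=9, FN=5+4+10+6=25 → 80/114 = 0.70175
  u2r: TP=17, FP=8+2+0+6=16, FN=2+0+3+1=6 → 34/56 = 0.60714
Macro-F1 score = mean = (0.54795 + 0.73171 + 0.63158 + 0.70175 + 0.60714) / 5 = 0.6440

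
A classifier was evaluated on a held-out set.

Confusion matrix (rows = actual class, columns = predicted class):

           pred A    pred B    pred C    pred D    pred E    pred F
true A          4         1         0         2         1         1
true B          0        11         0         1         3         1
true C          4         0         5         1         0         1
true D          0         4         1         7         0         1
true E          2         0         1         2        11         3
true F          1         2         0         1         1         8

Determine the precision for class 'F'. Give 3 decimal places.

0.533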